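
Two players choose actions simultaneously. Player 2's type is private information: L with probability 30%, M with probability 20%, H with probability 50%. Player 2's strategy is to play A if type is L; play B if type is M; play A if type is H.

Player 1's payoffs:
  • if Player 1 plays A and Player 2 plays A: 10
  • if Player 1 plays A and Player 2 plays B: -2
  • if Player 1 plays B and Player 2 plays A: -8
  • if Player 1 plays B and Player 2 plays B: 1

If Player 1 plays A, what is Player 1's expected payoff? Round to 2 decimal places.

E[A] = 0.3·10 + 0.2·(-2) + 0.5·10 = 3 + (-0.4) + 5 = 7.6

7.60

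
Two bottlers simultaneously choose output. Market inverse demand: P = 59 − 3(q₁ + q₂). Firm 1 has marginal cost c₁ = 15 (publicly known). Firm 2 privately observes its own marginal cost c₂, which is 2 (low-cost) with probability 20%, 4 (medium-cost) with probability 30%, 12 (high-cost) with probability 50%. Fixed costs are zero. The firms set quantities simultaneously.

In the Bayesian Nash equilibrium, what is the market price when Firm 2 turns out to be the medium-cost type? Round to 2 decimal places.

Type-c best response for Firm 2: q₂(c) = (59 − c)/6 − q₁/2.
Firm 1 maximizes expected profit; its first-order condition is 59 − 6q₁ − 3E[q₂] − 15 = 0.
Substituting E[q₂] and solving: E[c₂] = 7.6, so q₁ = (59 − 2·15 + 7.6)/9 = 4.06667.
q₂(medium-cost) = 7.13333, so P = 59 − 3·(4.06667 + 7.13333) = 25.4.

25.40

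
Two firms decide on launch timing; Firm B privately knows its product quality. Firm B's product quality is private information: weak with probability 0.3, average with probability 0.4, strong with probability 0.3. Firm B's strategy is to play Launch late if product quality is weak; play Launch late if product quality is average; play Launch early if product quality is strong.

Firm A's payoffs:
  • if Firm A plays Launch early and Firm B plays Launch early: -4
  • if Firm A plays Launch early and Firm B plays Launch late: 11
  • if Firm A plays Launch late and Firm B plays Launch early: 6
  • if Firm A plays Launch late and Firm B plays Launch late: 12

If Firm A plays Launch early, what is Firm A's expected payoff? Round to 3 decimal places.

6.500

E[Launch early] = 0.3·11 + 0.4·11 + 0.3·(-4) = 3.3 + 4.4 + (-1.2) = 6.5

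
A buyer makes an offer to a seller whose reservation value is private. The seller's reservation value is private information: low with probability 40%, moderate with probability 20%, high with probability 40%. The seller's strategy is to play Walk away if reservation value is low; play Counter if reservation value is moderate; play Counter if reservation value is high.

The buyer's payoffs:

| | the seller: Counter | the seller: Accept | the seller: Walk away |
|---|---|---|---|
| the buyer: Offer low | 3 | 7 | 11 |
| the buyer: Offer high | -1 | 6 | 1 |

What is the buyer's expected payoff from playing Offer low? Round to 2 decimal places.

6.20

E[Offer low] = 0.4·11 + 0.2·3 + 0.4·3 = 4.4 + 0.6 + 1.2 = 6.2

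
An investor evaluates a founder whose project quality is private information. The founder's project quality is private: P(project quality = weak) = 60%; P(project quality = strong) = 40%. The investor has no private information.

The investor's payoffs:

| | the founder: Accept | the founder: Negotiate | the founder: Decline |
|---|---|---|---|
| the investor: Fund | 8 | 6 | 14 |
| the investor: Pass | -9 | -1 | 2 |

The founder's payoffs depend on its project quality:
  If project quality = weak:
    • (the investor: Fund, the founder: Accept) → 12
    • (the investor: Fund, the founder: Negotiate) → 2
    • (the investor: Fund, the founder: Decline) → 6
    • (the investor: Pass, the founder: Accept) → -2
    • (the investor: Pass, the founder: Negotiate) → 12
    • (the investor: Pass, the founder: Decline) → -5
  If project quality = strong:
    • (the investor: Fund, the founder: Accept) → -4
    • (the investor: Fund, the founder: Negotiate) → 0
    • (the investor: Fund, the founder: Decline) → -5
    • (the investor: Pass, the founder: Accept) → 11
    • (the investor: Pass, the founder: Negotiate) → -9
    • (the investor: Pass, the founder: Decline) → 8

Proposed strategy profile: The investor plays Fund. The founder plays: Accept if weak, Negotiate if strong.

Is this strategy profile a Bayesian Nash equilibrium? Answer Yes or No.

The investor plays Fund: E[Fund] = 0.6·(8) + 0.4·(6) = 7.2; E[Pass] = -5.8. Best-responding. ✓
The founder (project quality weak), facing Fund: Accept gives 12, Negotiate gives 2, Decline gives 6. Proposed Accept is best. ✓
The founder (project quality strong), facing Fund: Accept gives -4, Negotiate gives 0, Decline gives -5. Proposed Negotiate is best. ✓

Yes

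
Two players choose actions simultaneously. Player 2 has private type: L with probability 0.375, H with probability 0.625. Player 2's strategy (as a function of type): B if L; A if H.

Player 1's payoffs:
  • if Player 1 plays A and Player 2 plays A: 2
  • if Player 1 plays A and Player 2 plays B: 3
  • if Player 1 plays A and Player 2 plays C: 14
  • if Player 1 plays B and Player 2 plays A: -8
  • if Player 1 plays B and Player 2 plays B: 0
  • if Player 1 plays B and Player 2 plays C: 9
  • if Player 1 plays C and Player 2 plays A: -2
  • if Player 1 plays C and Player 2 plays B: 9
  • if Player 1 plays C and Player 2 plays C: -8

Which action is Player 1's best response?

E[A] = 0.375·(3) + 0.625·(2) = 2.375
E[B] = 0.375·(0) + 0.625·(-8) = -5
E[C] = 0.375·(9) + 0.625·(-2) = 2.125
Best response: A (2.375 is the largest).

A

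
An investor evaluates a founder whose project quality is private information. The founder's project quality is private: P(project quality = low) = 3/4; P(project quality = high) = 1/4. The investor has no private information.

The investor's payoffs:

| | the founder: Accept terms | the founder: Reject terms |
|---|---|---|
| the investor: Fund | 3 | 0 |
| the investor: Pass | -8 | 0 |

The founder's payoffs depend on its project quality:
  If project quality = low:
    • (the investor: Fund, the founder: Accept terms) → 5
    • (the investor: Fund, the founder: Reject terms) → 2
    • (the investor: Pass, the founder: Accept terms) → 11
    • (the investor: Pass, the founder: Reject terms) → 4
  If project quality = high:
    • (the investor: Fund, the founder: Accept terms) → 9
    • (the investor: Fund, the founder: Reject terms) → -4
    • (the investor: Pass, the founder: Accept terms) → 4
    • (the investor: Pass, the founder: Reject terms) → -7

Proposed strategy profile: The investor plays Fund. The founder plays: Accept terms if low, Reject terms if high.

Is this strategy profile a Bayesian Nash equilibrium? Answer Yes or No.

No

The investor plays Fund: E[Fund] = 3/4·(3) + 1/4·(0) = 9/4; E[Pass] = -6. Best-responding. ✓
The founder (project quality low), facing Fund: Accept terms gives 5, Reject terms gives 2. Proposed Accept terms is best. ✓
The founder (project quality high), facing Fund: Accept terms gives 9, Reject terms gives -4. Proposed Reject terms is not best — profitable deviation exists. ✗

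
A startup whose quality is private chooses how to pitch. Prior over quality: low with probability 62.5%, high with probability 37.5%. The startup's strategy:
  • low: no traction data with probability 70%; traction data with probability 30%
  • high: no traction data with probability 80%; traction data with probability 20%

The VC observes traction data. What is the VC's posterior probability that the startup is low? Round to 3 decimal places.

0.714

P(traction data) = 0.625·0.3 + 0.375·0.2 = 0.2625
P(low | traction data) = (0.625·0.3) / 0.2625 = 0.1875 / 0.2625 = 0.714286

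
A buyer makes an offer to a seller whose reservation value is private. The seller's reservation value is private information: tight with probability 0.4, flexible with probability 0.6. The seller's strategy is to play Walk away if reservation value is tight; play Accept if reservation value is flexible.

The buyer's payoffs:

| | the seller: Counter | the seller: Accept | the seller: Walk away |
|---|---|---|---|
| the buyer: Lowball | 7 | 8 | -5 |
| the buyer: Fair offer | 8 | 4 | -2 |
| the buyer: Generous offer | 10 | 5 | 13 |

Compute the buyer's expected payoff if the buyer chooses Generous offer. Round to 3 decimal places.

Take the expectation over the seller's reservation value, weighting each type's action by its prior probability.
E[Generous offer] = 0.4·13 + 0.6·5 = 5.2 + 3 = 8.2

8.200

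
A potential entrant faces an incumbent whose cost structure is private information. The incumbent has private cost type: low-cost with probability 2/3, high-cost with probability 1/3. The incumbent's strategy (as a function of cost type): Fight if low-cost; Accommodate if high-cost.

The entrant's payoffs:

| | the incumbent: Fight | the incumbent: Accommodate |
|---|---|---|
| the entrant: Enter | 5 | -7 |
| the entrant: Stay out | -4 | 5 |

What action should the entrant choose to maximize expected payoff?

Enter

E[Enter] = 2/3·(5) + 1/3·(-7) = 1
E[Stay out] = 2/3·(-4) + 1/3·(5) = -1
Best response: Enter (1 is the largest).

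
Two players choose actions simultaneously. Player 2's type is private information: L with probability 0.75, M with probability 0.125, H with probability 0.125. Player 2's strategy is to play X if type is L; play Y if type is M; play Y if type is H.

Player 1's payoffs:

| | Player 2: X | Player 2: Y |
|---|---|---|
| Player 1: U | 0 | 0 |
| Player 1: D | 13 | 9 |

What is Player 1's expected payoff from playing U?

0

E[U] = 0.75·0 + 0.125·0 + 0.125·0 = 0 + 0 + 0 = 0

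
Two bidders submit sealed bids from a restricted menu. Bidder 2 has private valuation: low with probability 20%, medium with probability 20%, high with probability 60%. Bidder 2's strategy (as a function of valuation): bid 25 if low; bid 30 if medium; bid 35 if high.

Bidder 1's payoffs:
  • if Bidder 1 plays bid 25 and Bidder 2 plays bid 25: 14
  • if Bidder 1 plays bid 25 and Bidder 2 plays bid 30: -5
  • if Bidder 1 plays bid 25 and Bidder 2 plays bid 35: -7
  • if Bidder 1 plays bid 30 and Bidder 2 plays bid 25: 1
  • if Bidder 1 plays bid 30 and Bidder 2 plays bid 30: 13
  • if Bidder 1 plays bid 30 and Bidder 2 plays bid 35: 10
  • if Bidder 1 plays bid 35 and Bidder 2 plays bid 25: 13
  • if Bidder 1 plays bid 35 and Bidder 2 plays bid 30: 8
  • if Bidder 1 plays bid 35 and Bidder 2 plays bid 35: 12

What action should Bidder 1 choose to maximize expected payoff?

bid 35

E[bid 25] = 0.2·(14) + 0.2·(-5) + 0.6·(-7) = -2.4
E[bid 30] = 0.2·(1) + 0.2·(13) + 0.6·(10) = 8.8
E[bid 35] = 0.2·(13) + 0.2·(8) + 0.6·(12) = 11.4
Best response: bid 35 (11.4 is the largest).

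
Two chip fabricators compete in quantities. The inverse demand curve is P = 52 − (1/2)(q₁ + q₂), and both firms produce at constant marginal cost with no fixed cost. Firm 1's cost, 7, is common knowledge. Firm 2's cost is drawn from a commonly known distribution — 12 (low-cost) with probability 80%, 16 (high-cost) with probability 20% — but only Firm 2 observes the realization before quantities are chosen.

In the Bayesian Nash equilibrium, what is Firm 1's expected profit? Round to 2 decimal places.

573.48

Firm 2 with cost c maximizes (52 − (1/2)(q₁+q₂) − c)·q₂, giving q₂(c) = (52 − c − (1/2)q₁).
E[c₂] = 0.8·12 + 0.2·16 = 12.8
Firm 1's FOC against E[q₂] yields q₁ = (52 − 2·7 + E[c₂])/(3/2) = (52 − 14 + 12.8)/(3/2) = 33.8667.
E[P] = 52 − (1/2)·(q₁ + E[q₂]) = 23.9333; Firm 1's expected profit = (E[P] − 7)·q₁ = (23.9333 − 7)·33.8667 = 573.476.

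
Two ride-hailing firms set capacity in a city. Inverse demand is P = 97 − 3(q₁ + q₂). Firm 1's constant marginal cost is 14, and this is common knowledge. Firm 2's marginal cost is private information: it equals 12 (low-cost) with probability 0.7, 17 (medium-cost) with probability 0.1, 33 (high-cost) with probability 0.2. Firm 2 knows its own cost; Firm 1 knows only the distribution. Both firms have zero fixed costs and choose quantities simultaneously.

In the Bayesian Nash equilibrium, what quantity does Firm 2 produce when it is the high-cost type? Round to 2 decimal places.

Firm 2 with cost c maximizes (97 − 3(q₁+q₂) − c)·q₂, giving q₂(c) = (97 − c − 3q₁)/6.
E[c₂] = 0.7·12 + 0.1·17 + 0.2·33 = 16.7
Firm 1's FOC against E[q₂] yields q₁ = (97 − 2·14 + E[c₂])/9 = (97 − 28 + 16.7)/9 = 9.52222.
q₂(high-cost) = (97 − 33 − 3·9.52222)/6 = 5.90556.

5.91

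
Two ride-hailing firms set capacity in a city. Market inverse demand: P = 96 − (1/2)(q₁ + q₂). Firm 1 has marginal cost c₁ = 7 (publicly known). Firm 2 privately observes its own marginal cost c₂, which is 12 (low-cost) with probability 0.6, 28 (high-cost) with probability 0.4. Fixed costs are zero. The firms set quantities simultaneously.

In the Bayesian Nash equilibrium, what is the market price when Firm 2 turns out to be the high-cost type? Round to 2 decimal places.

Each type of Firm 2 best-responds to q₁; Firm 1 best-responds to the expected q₂ over Firm 2's types.
Firm 2 with cost c maximizes (96 − (1/2)(q₁+q₂) − c)·q₂, giving q₂(c) = (96 − c − (1/2)q₁).
E[c₂] = 0.6·12 + 0.4·28 = 18.4
Firm 1's FOC against E[q₂] yields q₁ = (96 − 2·7 + E[c₂])/(3/2) = (96 − 14 + 18.4)/(3/2) = 66.9333.
q₂(high-cost) = 34.5333, so P = 96 − (1/2)·(66.9333 + 34.5333) = 45.2667.

45.27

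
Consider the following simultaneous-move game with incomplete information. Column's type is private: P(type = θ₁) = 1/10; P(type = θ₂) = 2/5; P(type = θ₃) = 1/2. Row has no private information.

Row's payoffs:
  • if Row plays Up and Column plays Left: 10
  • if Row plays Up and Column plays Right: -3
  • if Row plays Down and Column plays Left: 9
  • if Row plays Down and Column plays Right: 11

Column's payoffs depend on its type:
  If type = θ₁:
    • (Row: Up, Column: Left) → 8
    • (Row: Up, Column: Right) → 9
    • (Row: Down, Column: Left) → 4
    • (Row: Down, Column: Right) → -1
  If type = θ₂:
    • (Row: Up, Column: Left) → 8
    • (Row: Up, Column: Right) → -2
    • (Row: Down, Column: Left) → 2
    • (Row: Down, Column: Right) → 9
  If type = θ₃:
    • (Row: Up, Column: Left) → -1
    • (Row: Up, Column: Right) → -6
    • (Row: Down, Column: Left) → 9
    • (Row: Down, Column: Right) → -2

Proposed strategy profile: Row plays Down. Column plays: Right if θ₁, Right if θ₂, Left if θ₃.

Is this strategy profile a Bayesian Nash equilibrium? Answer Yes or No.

No

A profile is a BNE iff every type of every player is best-responding given beliefs about the other side.
Row plays Down: E[Down] = 1/10·(11) + 2/5·(11) + 1/2·(9) = 10; E[Up] = 7/2. Best-responding. ✓
Column (type θ₁), facing Down: Left gives 4, Right gives -1. Proposed Right is not best — profitable deviation exists. ✗
Column (type θ₂), facing Down: Left gives 2, Right gives 9. Proposed Right is best. ✓
Column (type θ₃), facing Down: Left gives 9, Right gives -2. Proposed Left is best. ✓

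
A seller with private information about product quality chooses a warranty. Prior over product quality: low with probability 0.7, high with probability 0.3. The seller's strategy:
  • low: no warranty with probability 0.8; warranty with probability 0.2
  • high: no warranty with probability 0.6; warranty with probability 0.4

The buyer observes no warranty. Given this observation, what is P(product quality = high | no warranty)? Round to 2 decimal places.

0.24

P(no warranty) = 0.7·0.8 + 0.3·0.6 = 0.74
P(high | no warranty) = (0.3·0.6) / 0.74 = 0.18 / 0.74 = 0.243243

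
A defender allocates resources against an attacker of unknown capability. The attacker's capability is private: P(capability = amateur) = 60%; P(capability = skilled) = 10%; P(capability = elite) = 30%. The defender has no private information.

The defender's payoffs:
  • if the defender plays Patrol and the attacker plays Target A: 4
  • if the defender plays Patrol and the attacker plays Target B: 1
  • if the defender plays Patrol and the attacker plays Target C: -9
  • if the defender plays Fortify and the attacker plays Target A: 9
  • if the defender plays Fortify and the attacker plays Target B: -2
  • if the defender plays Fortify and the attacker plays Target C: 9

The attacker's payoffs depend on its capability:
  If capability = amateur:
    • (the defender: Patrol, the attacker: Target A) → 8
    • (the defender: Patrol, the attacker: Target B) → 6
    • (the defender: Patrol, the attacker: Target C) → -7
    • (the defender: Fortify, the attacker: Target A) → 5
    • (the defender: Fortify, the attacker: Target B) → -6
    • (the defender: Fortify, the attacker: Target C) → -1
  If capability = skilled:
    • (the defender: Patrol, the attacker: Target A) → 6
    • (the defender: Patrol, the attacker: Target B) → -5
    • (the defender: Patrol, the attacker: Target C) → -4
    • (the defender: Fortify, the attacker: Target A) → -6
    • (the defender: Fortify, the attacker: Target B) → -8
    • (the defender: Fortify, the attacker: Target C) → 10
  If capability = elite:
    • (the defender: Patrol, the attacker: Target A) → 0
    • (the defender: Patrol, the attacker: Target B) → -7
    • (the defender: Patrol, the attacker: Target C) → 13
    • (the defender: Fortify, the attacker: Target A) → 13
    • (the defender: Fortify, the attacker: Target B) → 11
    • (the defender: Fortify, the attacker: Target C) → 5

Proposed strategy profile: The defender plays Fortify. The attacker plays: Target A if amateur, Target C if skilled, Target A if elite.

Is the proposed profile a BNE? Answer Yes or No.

The defender plays Fortify: E[Fortify] = 0.6·(9) + 0.1·(9) + 0.3·(9) = 9; E[Patrol] = 2.7. Best-responding. ✓
The attacker (capability amateur), facing Fortify: Target A gives 5, Target B gives -6, Target C gives -1. Proposed Target A is best. ✓
The attacker (capability skilled), facing Fortify: Target A gives -6, Target B gives -8, Target C gives 10. Proposed Target C is best. ✓
The attacker (capability elite), facing Fortify: Target A gives 13, Target B gives 11, Target C gives 5. Proposed Target A is best. ✓

Yes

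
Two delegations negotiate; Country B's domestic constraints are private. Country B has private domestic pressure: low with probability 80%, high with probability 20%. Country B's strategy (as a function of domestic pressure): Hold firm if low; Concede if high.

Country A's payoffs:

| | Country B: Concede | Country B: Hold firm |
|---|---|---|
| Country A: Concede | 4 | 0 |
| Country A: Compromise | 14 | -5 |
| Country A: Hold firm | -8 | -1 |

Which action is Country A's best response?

E[Concede] = 0.8·(0) + 0.2·(4) = 0.8
E[Compromise] = 0.8·(-5) + 0.2·(14) = -1.2
E[Hold firm] = 0.8·(-1) + 0.2·(-8) = -2.4
Best response: Concede (0.8 is the largest).

Concede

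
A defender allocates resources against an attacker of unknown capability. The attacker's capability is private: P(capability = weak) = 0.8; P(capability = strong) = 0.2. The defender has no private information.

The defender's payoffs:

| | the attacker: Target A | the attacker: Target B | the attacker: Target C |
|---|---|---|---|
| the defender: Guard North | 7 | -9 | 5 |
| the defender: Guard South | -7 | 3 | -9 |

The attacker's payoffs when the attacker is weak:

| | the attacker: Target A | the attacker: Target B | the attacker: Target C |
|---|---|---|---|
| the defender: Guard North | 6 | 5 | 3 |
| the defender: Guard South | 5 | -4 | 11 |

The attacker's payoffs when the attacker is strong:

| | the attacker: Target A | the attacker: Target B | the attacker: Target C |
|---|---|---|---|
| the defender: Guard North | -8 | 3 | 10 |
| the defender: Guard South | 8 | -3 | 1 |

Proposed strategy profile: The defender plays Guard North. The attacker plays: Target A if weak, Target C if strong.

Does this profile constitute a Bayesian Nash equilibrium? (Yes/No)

Yes

The defender plays Guard North: E[Guard North] = 0.8·(7) + 0.2·(5) = 6.6; E[Guard South] = -7.4. Best-responding. ✓
The attacker (capability weak), facing Guard North: Target A gives 6, Target B gives 5, Target C gives 3. Proposed Target A is best. ✓
The attacker (capability strong), facing Guard North: Target A gives -8, Target B gives 3, Target C gives 10. Proposed Target C is best. ✓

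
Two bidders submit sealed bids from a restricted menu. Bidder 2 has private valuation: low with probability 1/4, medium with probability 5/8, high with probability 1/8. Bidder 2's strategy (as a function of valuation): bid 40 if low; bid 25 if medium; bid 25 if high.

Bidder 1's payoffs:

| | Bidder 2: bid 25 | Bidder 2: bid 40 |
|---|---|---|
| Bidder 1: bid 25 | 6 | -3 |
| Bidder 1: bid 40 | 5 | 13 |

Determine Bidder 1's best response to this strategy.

E[bid 25] = 1/4·(-3) + 5/8·(6) + 1/8·(6) = 15/4
E[bid 40] = 1/4·(13) + 5/8·(5) + 1/8·(5) = 7
Best response: bid 40 (7 is the largest).

bid 40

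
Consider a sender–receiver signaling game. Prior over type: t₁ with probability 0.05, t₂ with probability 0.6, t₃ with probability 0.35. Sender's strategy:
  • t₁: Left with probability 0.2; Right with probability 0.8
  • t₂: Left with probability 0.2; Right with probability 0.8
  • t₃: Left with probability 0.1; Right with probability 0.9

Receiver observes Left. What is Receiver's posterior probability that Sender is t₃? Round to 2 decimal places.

Apply Bayes' rule using the sender's strategy as the likelihood.
P(Left) = 0.05·0.2 + 0.6·0.2 + 0.35·0.1 = 0.165
P(t₃ | Left) = (0.35·0.1) / 0.165 = 0.035 / 0.165 = 0.212121

0.21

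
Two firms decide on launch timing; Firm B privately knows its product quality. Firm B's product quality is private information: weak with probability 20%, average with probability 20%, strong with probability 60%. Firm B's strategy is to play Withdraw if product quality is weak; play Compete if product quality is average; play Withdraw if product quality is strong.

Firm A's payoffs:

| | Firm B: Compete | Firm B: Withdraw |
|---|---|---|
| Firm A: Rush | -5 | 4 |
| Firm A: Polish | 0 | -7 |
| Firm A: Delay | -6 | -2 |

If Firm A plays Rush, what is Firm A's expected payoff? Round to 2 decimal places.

2.20

E[Rush] = 0.2·4 + 0.2·(-5) + 0.6·4 = 0.8 + (-1) + 2.4 = 2.2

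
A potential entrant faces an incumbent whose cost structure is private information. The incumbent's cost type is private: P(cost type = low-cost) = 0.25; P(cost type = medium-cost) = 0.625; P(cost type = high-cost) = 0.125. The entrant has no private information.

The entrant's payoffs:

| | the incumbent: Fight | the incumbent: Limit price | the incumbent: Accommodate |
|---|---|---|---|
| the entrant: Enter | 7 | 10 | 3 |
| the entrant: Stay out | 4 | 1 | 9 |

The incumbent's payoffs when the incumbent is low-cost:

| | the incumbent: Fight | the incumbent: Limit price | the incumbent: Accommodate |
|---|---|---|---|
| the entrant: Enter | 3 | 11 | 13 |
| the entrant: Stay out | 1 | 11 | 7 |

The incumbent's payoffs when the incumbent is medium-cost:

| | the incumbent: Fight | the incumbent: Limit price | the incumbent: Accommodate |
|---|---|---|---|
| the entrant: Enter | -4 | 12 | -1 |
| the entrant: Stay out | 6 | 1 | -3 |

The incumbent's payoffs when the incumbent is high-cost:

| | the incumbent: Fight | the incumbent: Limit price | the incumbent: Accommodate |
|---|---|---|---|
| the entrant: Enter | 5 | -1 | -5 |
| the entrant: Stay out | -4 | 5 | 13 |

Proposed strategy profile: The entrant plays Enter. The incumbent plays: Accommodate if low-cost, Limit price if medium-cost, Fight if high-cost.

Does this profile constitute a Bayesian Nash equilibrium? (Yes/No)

Yes

The entrant plays Enter: E[Enter] = 0.25·(3) + 0.625·(10) + 0.125·(7) = 7.875; E[Stay out] = 3.375. Best-responding. ✓
The incumbent (cost type low-cost), facing Enter: Fight gives 3, Limit price gives 11, Accommodate gives 13. Proposed Accommodate is best. ✓
The incumbent (cost type medium-cost), facing Enter: Fight gives -4, Limit price gives 12, Accommodate gives -1. Proposed Limit price is best. ✓
The incumbent (cost type high-cost), facing Enter: Fight gives 5, Limit price gives -1, Accommodate gives -5. Proposed Fight is best. ✓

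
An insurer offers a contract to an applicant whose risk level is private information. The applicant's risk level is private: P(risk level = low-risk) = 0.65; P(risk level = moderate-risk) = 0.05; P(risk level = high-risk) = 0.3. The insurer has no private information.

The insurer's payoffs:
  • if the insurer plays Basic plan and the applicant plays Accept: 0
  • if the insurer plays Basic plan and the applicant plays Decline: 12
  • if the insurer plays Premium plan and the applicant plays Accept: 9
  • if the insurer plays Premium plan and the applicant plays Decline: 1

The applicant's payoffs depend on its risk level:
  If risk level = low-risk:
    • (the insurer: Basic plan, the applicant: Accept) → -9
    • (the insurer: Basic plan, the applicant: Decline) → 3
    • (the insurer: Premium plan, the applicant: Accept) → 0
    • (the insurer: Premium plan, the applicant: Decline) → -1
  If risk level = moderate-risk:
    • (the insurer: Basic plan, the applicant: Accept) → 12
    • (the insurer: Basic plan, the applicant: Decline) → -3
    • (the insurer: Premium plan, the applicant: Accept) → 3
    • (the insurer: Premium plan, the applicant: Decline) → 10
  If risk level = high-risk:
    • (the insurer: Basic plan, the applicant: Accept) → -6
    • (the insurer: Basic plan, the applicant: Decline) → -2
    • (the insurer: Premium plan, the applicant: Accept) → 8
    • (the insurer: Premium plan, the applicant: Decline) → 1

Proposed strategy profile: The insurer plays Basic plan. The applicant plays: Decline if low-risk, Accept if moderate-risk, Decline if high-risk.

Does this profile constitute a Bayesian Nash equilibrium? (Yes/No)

The insurer plays Basic plan: E[Basic plan] = 0.65·(12) + 0.05·(0) + 0.3·(12) = 11.4; E[Premium plan] = 1.4. Best-responding. ✓
The applicant (risk level low-risk), facing Basic plan: Accept gives -9, Decline gives 3. Proposed Decline is best. ✓
The applicant (risk level moderate-risk), facing Basic plan: Accept gives 12, Decline gives -3. Proposed Accept is best. ✓
The applicant (risk level high-risk), facing Basic plan: Accept gives -6, Decline gives -2. Proposed Decline is best. ✓

Yes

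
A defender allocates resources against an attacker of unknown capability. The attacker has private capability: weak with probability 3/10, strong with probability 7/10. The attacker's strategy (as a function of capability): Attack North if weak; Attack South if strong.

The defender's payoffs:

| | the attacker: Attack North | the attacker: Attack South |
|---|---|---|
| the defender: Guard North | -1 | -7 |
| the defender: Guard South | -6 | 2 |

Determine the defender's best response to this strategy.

E[Guard North] = 3/10·(-1) + 7/10·(-7) = -26/5
E[Guard South] = 3/10·(-6) + 7/10·(2) = -2/5
Best response: Guard South (-2/5 is the largest).

Guard South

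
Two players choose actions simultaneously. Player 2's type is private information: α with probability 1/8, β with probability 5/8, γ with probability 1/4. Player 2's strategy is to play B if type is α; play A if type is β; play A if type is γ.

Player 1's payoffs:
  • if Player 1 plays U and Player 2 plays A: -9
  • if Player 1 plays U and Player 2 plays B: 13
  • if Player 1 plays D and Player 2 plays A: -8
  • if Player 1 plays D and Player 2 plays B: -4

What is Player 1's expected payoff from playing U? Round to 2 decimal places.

-6.25

E[U] = 1/8·13 + 5/8·(-9) + 1/4·(-9) = 13/8 + (-45/8) + (-9/4) = -25/4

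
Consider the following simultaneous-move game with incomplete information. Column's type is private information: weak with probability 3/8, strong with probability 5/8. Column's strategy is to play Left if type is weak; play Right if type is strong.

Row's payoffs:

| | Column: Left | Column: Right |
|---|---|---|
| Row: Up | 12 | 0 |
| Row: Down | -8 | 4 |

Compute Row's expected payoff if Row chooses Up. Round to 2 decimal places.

E[Up] = 3/8·12 + 5/8·0 = 9/2 + 0 = 9/2

4.50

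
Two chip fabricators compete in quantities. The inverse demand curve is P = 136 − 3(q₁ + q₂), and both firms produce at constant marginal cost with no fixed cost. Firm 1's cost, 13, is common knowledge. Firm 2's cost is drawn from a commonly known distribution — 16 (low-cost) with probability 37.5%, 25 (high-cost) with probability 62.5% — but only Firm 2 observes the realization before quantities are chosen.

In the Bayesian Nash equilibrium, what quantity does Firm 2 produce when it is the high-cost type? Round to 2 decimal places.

Each type of Firm 2 best-responds to q₁; Firm 1 best-responds to the expected q₂ over Firm 2's types.
Firm 2 with cost c maximizes (136 − 3(q₁+q₂) − c)·q₂, giving q₂(c) = (136 − c − 3q₁)/6.
E[c₂] = 0.375·16 + 0.625·25 = 21.625
Firm 1's FOC against E[q₂] yields q₁ = (136 − 2·13 + E[c₂])/9 = (136 − 26 + 21.625)/9 = 14.625.
q₂(high-cost) = (136 − 25 − 3·14.625)/6 = 11.1875.

11.19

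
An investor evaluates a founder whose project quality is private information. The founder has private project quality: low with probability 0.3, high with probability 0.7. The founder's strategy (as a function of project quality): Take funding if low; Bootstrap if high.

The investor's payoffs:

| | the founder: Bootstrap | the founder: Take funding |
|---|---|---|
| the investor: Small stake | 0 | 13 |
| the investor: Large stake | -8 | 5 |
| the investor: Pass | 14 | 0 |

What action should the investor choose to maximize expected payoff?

Pass

Compute the investor's expected payoff for each action, taking the expectation over the founder's type.
E[Small stake] = 0.3·(13) + 0.7·(0) = 3.9
E[Large stake] = 0.3·(5) + 0.7·(-8) = -4.1
E[Pass] = 0.3·(0) + 0.7·(14) = 9.8
Best response: Pass (9.8 is the largest).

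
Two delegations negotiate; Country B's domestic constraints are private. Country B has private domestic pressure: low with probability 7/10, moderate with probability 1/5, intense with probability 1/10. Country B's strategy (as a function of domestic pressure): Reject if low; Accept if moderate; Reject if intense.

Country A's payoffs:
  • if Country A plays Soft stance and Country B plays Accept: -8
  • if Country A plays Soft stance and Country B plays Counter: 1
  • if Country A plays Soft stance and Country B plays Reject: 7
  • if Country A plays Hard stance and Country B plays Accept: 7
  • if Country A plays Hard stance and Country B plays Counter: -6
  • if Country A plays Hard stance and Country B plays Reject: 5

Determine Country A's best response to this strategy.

Compute Country A's expected payoff for each action, taking the expectation over Country B's type.
E[Soft stance] = 7/10·(7) + 1/5·(-8) + 1/10·(7) = 4
E[Hard stance] = 7/10·(5) + 1/5·(7) + 1/10·(5) = 27/5
Best response: Hard stance (27/5 is the largest).

Hard stance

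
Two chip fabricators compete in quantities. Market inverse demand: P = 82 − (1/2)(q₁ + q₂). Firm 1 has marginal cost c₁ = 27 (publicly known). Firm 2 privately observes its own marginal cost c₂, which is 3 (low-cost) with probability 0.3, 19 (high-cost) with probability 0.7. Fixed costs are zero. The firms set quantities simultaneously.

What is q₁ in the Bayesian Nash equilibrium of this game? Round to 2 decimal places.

28.13

Firm 2 with cost c maximizes (82 − (1/2)(q₁+q₂) − c)·q₂, giving q₂(c) = (82 − c − (1/2)q₁).
E[c₂] = 0.3·3 + 0.7·19 = 14.2
Firm 1's FOC against E[q₂] yields q₁ = (82 − 2·27 + E[c₂])/(3/2) = (82 − 54 + 14.2)/(3/2) = 28.1333.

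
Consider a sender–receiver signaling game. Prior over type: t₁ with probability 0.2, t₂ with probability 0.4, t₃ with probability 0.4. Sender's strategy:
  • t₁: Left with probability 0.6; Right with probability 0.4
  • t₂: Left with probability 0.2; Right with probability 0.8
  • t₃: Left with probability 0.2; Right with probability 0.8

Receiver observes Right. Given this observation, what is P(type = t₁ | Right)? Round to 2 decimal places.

P(Right) = 0.2·0.4 + 0.4·0.8 + 0.4·0.8 = 0.72
P(t₁ | Right) = (0.2·0.4) / 0.72 = 0.08 / 0.72 = 0.111111

0.11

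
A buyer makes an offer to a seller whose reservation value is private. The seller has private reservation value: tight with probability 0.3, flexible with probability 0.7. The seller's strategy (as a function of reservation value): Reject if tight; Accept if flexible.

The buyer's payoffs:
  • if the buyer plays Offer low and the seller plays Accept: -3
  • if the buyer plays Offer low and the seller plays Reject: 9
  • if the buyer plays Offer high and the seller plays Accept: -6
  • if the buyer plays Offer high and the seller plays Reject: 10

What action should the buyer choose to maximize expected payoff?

Offer low

Compute the buyer's expected payoff for each action, taking the expectation over the seller's type.
E[Offer low] = 0.3·(9) + 0.7·(-3) = 0.6
E[Offer high] = 0.3·(10) + 0.7·(-6) = -1.2
Best response: Offer low (0.6 is the largest).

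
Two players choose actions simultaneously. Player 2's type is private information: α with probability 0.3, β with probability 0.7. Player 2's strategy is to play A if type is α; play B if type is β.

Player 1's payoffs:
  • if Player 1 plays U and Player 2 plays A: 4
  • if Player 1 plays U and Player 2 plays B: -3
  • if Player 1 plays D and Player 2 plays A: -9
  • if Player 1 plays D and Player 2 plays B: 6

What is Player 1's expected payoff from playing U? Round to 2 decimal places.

E[U] = 0.3·4 + 0.7·(-3) = 1.2 + (-2.1) = -0.9

-0.90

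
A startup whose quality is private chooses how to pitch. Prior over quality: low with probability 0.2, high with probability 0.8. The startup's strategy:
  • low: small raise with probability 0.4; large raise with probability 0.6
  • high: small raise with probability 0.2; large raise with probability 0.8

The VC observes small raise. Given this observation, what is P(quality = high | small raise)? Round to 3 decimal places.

0.667

Apply Bayes' rule using the sender's strategy as the likelihood.
P(small raise) = 0.2·0.4 + 0.8·0.2 = 0.24
P(high | small raise) = (0.8·0.2) / 0.24 = 0.16 / 0.24 = 0.666667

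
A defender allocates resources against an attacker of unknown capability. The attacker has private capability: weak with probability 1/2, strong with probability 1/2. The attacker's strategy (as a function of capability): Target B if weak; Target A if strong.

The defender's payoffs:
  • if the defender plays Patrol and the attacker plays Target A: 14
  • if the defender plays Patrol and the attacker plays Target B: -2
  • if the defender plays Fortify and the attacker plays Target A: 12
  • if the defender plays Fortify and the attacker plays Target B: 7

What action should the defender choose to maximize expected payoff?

Fortify

Compute the defender's expected payoff for each action, taking the expectation over the attacker's type.
E[Patrol] = 1/2·(-2) + 1/2·(14) = 6
E[Fortify] = 1/2·(7) + 1/2·(12) = 19/2
Best response: Fortify (19/2 is the largest).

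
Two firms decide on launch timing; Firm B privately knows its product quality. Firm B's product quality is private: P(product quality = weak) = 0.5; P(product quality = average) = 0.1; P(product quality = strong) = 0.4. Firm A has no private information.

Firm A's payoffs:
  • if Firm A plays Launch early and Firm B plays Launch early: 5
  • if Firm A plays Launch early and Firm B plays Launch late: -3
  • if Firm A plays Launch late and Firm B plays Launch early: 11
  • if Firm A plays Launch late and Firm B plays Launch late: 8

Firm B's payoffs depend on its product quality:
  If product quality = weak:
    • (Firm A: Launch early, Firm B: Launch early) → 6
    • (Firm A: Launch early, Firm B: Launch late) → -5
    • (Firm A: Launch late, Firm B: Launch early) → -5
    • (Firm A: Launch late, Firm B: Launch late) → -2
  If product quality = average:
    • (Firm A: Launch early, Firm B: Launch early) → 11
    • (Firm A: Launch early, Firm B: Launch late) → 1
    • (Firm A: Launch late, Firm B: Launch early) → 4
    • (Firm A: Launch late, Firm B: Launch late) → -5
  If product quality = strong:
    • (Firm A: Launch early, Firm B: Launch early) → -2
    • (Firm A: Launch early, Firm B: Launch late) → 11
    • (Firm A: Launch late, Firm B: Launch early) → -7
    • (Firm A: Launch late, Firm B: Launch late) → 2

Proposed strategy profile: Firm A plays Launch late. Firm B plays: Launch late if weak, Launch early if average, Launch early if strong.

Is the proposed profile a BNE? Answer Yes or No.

No

Firm A plays Launch late: E[Launch late] = 0.5·(8) + 0.1·(11) + 0.4·(11) = 9.5; E[Launch early] = 1. Best-responding. ✓
Firm B (product quality weak), facing Launch late: Launch early gives -5, Launch late gives -2. Proposed Launch late is best. ✓
Firm B (product quality average), facing Launch late: Launch early gives 4, Launch late gives -5. Proposed Launch early is best. ✓
Firm B (product quality strong), facing Launch late: Launch early gives -7, Launch late gives 2. Proposed Launch early is not best — profitable deviation exists. ✗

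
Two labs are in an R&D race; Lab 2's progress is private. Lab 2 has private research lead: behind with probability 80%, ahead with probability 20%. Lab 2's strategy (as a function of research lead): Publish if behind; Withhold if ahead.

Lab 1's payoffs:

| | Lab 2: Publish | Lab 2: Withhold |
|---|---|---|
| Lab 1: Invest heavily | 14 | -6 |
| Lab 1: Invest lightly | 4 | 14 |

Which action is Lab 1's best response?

Invest heavily

E[Invest heavily] = 0.8·(14) + 0.2·(-6) = 10
E[Invest lightly] = 0.8·(4) + 0.2·(14) = 6
Best response: Invest heavily (10 is the largest).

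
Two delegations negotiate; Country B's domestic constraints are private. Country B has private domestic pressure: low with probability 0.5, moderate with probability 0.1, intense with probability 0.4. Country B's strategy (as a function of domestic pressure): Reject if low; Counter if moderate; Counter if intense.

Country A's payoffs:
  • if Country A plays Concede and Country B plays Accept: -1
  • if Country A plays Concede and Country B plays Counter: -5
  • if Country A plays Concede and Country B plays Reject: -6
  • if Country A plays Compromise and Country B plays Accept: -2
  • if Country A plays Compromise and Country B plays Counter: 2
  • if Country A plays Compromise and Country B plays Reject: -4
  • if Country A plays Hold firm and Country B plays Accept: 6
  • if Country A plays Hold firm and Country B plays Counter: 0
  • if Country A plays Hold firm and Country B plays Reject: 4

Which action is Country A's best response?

Compute Country A's expected payoff for each action, taking the expectation over Country B's type.
E[Concede] = 0.5·(-6) + 0.1·(-5) + 0.4·(-5) = -5.5
E[Compromise] = 0.5·(-4) + 0.1·(2) + 0.4·(2) = -1
E[Hold firm] = 0.5·(4) + 0.1·(0) + 0.4·(0) = 2
Best response: Hold firm (2 is the largest).

Hold firm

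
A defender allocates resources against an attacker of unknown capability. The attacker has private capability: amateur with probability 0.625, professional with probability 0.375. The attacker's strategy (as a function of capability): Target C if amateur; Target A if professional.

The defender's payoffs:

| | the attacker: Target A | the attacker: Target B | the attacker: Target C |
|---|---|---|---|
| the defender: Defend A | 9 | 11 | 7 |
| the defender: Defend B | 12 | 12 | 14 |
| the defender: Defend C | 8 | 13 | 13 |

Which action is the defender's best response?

Compute the defender's expected payoff for each action, taking the expectation over the attacker's type.
E[Defend A] = 0.625·(7) + 0.375·(9) = 7.75
E[Defend B] = 0.625·(14) + 0.375·(12) = 13.25
E[Defend C] = 0.625·(13) + 0.375·(8) = 11.125
Best response: Defend B (13.25 is the largest).

Defend B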